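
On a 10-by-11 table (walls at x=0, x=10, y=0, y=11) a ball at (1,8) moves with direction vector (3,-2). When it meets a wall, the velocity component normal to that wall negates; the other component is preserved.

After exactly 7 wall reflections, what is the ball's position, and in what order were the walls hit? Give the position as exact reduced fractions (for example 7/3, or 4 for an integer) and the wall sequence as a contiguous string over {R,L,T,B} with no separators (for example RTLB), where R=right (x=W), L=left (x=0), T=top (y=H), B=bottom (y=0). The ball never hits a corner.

Final position: (6,0)
Wall sequence: RBLTRLB

1. t=3 → R at (10,2); v=(-3,-2)
2. t=1 → B at (7,0); v=(-3,2)
3. t=7/3 → L at (0,14/3); v=(3,2)
4. t=19/6 → T at (19/2,11); v=(3,-2)
5. t=1/6 → R at (10,32/3); v=(-3,-2)
6. t=10/3 → L at (0,4); v=(3,-2)
7. t=2 → B at (6,0); v=(3,2)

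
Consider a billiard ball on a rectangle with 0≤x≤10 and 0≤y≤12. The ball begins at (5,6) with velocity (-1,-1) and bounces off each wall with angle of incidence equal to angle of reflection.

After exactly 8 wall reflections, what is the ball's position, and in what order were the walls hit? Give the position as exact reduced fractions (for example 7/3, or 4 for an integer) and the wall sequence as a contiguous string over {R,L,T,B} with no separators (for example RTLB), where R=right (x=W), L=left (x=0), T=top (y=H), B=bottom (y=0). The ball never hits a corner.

Final position: (3,12)
Wall sequence: LBRTLBRT

1. t=5 → L at (0,1); v=(1,-1)
2. t=1 → B at (1,0); v=(1,1)
3. t=9 → R at (10,9); v=(-1,1)
4. t=3 → T at (7,12); v=(-1,-1)
5. t=7 → L at (0,5); v=(1,-1)
6. t=5 → B at (5,0); v=(1,1)
7. t=5 → R at (10,5); v=(-1,1)
8. t=7 → T at (3,12); v=(-1,-1)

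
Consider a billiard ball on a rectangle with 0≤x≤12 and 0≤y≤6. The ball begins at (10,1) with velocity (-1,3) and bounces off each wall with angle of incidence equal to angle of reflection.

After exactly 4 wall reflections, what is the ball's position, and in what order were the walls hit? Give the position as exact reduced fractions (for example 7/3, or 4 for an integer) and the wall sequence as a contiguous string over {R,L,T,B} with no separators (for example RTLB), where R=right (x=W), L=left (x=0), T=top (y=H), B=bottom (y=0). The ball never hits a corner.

Final position: (7/3,0)
Wall sequence: TBTB

1. t=5/3 → T at (25/3,6); v=(-1,-3)
2. t=2 → B at (19/3,0); v=(-1,3)
3. t=2 → T at (13/3,6); v=(-1,-3)
4. t=2 → B at (7/3,0); v=(-1,3)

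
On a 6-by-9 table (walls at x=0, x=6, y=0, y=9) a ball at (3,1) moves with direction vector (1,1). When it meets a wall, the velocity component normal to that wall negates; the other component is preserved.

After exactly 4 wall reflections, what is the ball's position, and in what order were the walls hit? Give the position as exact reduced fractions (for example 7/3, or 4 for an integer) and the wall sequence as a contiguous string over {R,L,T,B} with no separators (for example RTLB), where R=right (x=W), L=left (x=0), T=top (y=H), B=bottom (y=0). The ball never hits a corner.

Final position: (6,2)
Wall sequence: RTLR

1. t=3 → R at (6,4); v=(-1,1)
2. t=5 → T at (1,9); v=(-1,-1)
3. t=1 → L at (0,8); v=(1,-1)
4. t=6 → R at (6,2); v=(-1,-1)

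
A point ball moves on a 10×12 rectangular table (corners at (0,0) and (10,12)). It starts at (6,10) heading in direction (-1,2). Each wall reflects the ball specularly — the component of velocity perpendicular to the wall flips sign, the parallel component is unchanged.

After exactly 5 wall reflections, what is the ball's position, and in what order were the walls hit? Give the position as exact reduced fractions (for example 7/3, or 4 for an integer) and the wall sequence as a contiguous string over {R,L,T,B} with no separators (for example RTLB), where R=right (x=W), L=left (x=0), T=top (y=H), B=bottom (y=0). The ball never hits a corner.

Final position: (10,6)
Wall sequence: TLBTR

1. t=1 → T at (5,12); v=(-1,-2)
2. t=5 → L at (0,2); v=(1,-2)
3. t=1 → B at (1,0); v=(1,2)
4. t=6 → T at (7,12); v=(1,-2)
5. t=3 → R at (10,6); v=(-1,-2)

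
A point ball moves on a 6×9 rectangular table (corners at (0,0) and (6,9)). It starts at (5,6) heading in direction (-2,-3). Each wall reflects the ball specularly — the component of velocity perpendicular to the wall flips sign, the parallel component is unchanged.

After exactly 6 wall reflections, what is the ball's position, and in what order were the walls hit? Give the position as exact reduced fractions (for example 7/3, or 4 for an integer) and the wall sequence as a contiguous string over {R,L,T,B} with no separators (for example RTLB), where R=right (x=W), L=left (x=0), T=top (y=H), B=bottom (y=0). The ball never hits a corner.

1. t=2 → B at (1,0); v=(-2,3)
2. t=1/2 → L at (0,3/2); v=(2,3)
3. t=5/2 → T at (5,9); v=(2,-3)
4. t=1/2 → R at (6,15/2); v=(-2,-3)
5. t=5/2 → B at (1,0); v=(-2,3)
6. t=1/2 → L at (0,3/2); v=(2,3)

Final position: (0,3/2)
Wall sequence: BLTRBL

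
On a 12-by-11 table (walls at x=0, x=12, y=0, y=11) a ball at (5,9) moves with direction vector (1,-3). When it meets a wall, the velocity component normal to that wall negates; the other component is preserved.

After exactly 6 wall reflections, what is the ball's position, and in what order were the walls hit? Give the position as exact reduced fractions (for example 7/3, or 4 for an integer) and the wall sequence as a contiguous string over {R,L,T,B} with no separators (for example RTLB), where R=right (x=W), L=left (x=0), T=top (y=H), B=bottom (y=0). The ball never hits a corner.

Final position: (4/3,0)
Wall sequence: BTRBTB

1. t=3 → B at (8,0); v=(1,3)
2. t=11/3 → T at (35/3,11); v=(1,-3)
3. t=1/3 → R at (12,10); v=(-1,-3)
4. t=10/3 → B at (26/3,0); v=(-1,3)
5. t=11/3 → T at (5,11); v=(-1,-3)
6. t=11/3 → B at (4/3,0); v=(-1,3)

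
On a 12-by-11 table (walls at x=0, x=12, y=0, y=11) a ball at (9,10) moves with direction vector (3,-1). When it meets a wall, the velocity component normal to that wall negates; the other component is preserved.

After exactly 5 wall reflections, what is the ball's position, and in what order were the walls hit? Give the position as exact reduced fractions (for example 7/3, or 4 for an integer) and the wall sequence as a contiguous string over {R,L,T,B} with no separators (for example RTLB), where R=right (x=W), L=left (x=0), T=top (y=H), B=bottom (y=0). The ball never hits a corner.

Final position: (0,3)
Wall sequence: RLRBL

1. t=1 → R at (12,9); v=(-3,-1)
2. t=4 → L at (0,5); v=(3,-1)
3. t=4 → R at (12,1); v=(-3,-1)
4. t=1 → B at (9,0); v=(-3,1)
5. t=3 → L at (0,3); v=(3,1)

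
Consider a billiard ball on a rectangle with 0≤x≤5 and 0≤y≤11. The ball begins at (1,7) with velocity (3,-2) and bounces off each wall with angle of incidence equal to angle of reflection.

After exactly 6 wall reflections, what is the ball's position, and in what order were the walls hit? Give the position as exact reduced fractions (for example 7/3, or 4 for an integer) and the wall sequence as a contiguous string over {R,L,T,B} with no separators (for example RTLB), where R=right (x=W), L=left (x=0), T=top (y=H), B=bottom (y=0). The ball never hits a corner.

Final position: (5,9)
Wall sequence: RLBRLR

1. t=4/3 → R at (5,13/3); v=(-3,-2)
2. t=5/3 → L at (0,1); v=(3,-2)
3. t=1/2 → B at (3/2,0); v=(3,2)
4. t=7/6 → R at (5,7/3); v=(-3,2)
5. t=5/3 → L at (0,17/3); v=(3,2)
6. t=5/3 → R at (5,9); v=(-3,2)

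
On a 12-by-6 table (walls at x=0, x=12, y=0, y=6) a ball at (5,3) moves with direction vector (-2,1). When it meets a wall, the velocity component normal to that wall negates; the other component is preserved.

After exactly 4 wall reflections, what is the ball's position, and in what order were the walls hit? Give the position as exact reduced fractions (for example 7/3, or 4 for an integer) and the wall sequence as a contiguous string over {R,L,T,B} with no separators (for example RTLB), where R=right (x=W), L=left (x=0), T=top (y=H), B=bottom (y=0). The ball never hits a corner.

Final position: (11,0)
Wall sequence: LTRB

1. t=5/2 → L at (0,11/2); v=(2,1)
2. t=1/2 → T at (1,6); v=(2,-1)
3. t=11/2 → R at (12,1/2); v=(-2,-1)
4. t=1/2 → B at (11,0); v=(-2,1)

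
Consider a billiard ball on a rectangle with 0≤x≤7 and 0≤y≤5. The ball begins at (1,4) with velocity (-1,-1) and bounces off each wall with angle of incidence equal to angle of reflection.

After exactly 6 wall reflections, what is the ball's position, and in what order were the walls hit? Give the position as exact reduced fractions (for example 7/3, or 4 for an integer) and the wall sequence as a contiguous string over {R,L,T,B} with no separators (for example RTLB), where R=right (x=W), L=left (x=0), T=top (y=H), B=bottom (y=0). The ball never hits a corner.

1. t=1 → L at (0,3); v=(1,-1)
2. t=3 → B at (3,0); v=(1,1)
3. t=4 → R at (7,4); v=(-1,1)
4. t=1 → T at (6,5); v=(-1,-1)
5. t=5 → B at (1,0); v=(-1,1)
6. t=1 → L at (0,1); v=(1,1)

Final position: (0,1)
Wall sequence: LBRTBL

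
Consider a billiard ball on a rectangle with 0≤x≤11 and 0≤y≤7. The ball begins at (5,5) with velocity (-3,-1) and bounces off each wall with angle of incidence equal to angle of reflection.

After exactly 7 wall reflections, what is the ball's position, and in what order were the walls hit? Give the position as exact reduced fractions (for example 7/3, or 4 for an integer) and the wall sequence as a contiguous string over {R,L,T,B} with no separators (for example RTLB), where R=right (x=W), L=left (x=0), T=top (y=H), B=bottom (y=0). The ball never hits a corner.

Final position: (0,8/3)
Wall sequence: LBRLTRL

1. t=5/3 → L at (0,10/3); v=(3,-1)
2. t=10/3 → B at (10,0); v=(3,1)
3. t=1/3 → R at (11,1/3); v=(-3,1)
4. t=11/3 → L at (0,4); v=(3,1)
5. t=3 → T at (9,7); v=(3,-1)
6. t=2/3 → R at (11,19/3); v=(-3,-1)
7. t=11/3 → L at (0,8/3); v=(3,-1)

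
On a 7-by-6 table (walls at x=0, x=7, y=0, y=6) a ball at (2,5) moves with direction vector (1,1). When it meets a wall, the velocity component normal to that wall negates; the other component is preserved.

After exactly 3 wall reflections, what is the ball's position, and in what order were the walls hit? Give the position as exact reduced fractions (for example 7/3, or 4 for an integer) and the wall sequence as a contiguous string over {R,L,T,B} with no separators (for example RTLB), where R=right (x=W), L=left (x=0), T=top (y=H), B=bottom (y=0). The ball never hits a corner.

Final position: (5,0)
Wall sequence: TRB

1. t=1 → T at (3,6); v=(1,-1)
2. t=4 → R at (7,2); v=(-1,-1)
3. t=2 → B at (5,0); v=(-1,1)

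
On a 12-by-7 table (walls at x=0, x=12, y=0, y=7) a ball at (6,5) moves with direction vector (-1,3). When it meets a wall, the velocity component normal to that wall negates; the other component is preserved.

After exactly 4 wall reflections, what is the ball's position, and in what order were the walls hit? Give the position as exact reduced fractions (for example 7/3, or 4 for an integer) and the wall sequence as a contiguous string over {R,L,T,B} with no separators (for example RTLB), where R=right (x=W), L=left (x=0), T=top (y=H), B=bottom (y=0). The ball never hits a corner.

Final position: (0,5)
Wall sequence: TBTL

1. t=2/3 → T at (16/3,7); v=(-1,-3)
2. t=7/3 → B at (3,0); v=(-1,3)
3. t=7/3 → T at (2/3,7); v=(-1,-3)
4. t=2/3 → L at (0,5); v=(1,-3)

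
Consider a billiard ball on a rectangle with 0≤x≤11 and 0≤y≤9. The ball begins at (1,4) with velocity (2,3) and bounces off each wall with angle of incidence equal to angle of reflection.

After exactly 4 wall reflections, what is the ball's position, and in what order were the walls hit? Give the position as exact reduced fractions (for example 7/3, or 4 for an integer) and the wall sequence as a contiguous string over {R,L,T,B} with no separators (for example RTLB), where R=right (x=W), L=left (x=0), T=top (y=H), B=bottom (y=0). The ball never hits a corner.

1. t=5/3 → T at (13/3,9); v=(2,-3)
2. t=3 → B at (31/3,0); v=(2,3)
3. t=1/3 → R at (11,1); v=(-2,3)
4. t=8/3 → T at (17/3,9); v=(-2,-3)

Final position: (17/3,9)
Wall sequence: TBRT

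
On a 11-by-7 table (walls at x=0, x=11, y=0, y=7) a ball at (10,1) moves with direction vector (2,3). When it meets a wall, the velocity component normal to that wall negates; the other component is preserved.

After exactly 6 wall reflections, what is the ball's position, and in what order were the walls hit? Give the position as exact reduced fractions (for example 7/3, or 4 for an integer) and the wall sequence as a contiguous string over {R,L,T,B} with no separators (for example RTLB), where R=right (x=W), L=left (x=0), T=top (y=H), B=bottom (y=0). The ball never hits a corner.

Final position: (6,0)
Wall sequence: RTBLTB

1. t=1/2 → R at (11,5/2); v=(-2,3)
2. t=3/2 → T at (8,7); v=(-2,-3)
3. t=7/3 → B at (10/3,0); v=(-2,3)
4. t=5/3 → L at (0,5); v=(2,3)
5. t=2/3 → T at (4/3,7); v=(2,-3)
6. t=7/3 → B at (6,0); v=(2,3)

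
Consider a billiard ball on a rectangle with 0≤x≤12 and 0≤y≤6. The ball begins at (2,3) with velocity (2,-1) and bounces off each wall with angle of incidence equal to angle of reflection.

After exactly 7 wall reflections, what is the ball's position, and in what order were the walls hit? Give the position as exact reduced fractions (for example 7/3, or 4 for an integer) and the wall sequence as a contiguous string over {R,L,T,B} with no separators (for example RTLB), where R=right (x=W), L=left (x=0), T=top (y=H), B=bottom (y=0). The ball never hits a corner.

Final position: (4,6)
Wall sequence: BRTLBRT

1. t=3 → B at (8,0); v=(2,1)
2. t=2 → R at (12,2); v=(-2,1)
3. t=4 → T at (4,6); v=(-2,-1)
4. t=2 → L at (0,4); v=(2,-1)
5. t=4 → B at (8,0); v=(2,1)
6. t=2 → R at (12,2); v=(-2,1)
7. t=4 → T at (4,6); v=(-2,-1)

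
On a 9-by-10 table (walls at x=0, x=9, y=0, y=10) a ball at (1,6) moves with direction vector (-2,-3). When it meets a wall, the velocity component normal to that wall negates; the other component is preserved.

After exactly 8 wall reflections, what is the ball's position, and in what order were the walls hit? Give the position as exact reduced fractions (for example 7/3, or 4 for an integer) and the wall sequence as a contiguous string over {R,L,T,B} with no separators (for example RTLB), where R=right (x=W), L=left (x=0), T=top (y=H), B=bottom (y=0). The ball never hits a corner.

1. t=1/2 → L at (0,9/2); v=(2,-3)
2. t=3/2 → B at (3,0); v=(2,3)
3. t=3 → R at (9,9); v=(-2,3)
4. t=1/3 → T at (25/3,10); v=(-2,-3)
5. t=10/3 → B at (5/3,0); v=(-2,3)
6. t=5/6 → L at (0,5/2); v=(2,3)
7. t=5/2 → T at (5,10); v=(2,-3)
8. t=2 → R at (9,4); v=(-2,-3)

Final position: (9,4)
Wall sequence: LBRTBLTR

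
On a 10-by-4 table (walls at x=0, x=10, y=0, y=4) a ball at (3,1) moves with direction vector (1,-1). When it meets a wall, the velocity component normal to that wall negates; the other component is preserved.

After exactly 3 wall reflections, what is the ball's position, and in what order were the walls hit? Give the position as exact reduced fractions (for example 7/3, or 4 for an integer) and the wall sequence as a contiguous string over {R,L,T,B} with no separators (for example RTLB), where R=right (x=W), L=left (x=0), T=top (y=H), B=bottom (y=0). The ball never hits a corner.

1. t=1 → B at (4,0); v=(1,1)
2. t=4 → T at (8,4); v=(1,-1)
3. t=2 → R at (10,2); v=(-1,-1)

Final position: (10,2)
Wall sequence: BTR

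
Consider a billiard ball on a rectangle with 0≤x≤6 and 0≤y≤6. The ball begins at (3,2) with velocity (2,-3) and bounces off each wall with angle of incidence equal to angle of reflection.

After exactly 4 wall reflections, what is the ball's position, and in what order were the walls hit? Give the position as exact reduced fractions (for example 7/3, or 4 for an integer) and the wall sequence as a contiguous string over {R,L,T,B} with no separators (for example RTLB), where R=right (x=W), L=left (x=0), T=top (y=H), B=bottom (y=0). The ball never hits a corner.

Final position: (0,1/2)
Wall sequence: BRTL

1. t=2/3 → B at (13/3,0); v=(2,3)
2. t=5/6 → R at (6,5/2); v=(-2,3)
3. t=7/6 → T at (11/3,6); v=(-2,-3)
4. t=11/6 → L at (0,1/2); v=(2,-3)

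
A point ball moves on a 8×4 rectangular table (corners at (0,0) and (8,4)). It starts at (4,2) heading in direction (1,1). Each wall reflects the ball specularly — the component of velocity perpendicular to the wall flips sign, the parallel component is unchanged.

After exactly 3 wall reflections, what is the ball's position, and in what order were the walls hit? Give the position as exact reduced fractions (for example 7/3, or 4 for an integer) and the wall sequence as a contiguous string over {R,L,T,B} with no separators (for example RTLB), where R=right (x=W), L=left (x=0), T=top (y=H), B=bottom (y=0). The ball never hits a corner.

Final position: (6,0)
Wall sequence: TRB

1. t=2 → T at (6,4); v=(1,-1)
2. t=2 → R at (8,2); v=(-1,-1)
3. t=2 → B at (6,0); v=(-1,1)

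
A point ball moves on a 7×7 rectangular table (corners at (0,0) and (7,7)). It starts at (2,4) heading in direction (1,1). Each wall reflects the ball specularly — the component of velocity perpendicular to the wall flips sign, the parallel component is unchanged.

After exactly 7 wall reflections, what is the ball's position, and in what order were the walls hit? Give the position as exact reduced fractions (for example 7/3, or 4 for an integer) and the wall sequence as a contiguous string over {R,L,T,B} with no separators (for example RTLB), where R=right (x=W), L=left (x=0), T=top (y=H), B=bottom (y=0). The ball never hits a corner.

1. t=3 → T at (5,7); v=(1,-1)
2. t=2 → R at (7,5); v=(-1,-1)
3. t=5 → B at (2,0); v=(-1,1)
4. t=2 → L at (0,2); v=(1,1)
5. t=5 → T at (5,7); v=(1,-1)
6. t=2 → R at (7,5); v=(-1,-1)
7. t=5 → B at (2,0); v=(-1,1)

Final position: (2,0)
Wall sequence: TRBLTRB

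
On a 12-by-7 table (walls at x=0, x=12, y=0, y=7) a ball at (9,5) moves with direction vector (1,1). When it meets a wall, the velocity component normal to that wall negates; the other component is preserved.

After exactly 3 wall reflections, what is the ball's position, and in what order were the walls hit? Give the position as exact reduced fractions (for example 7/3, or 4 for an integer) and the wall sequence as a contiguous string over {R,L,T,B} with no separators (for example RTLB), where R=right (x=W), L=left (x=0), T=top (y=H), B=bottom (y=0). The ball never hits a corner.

Final position: (6,0)
Wall sequence: TRB

1. t=2 → T at (11,7); v=(1,-1)
2. t=1 → R at (12,6); v=(-1,-1)
3. t=6 → B at (6,0); v=(-1,1)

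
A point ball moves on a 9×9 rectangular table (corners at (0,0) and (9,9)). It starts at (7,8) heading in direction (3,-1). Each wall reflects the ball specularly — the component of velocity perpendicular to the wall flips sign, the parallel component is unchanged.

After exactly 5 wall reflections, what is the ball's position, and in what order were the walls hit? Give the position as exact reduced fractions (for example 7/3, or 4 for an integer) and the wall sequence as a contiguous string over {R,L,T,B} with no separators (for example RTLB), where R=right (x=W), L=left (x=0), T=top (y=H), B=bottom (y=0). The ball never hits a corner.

Final position: (0,5/3)
Wall sequence: RLRBL

1. t=2/3 → R at (9,22/3); v=(-3,-1)
2. t=3 → L at (0,13/3); v=(3,-1)
3. t=3 → R at (9,4/3); v=(-3,-1)
4. t=4/3 → B at (5,0); v=(-3,1)
5. t=5/3 → L at (0,5/3); v=(3,1)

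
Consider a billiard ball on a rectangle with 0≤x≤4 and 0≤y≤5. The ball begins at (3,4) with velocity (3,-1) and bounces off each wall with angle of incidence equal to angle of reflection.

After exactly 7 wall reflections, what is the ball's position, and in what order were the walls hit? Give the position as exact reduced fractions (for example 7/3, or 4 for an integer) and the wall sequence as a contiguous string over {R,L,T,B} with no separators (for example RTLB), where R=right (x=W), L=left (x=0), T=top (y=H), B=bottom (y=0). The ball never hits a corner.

Final position: (0,3)
Wall sequence: RLRBLRL

1. t=1/3 → R at (4,11/3); v=(-3,-1)
2. t=4/3 → L at (0,7/3); v=(3,-1)
3. t=4/3 → R at (4,1); v=(-3,-1)
4. t=1 → B at (1,0); v=(-3,1)
5. t=1/3 → L at (0,1/3); v=(3,1)
6. t=4/3 → R at (4,5/3); v=(-3,1)
7. t=4/3 → L at (0,3); v=(3,1)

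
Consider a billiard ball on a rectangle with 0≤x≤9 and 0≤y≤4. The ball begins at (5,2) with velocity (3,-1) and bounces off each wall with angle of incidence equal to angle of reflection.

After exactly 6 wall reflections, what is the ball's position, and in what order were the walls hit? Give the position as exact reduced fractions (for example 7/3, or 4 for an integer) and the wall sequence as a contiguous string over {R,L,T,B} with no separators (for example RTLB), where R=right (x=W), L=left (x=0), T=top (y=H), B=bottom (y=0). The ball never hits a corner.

Final position: (1,0)
Wall sequence: RBLTRB

1. t=4/3 → R at (9,2/3); v=(-3,-1)
2. t=2/3 → B at (7,0); v=(-3,1)
3. t=7/3 → L at (0,7/3); v=(3,1)
4. t=5/3 → T at (5,4); v=(3,-1)
5. t=4/3 → R at (9,8/3); v=(-3,-1)
6. t=8/3 → B at (1,0); v=(-3,1)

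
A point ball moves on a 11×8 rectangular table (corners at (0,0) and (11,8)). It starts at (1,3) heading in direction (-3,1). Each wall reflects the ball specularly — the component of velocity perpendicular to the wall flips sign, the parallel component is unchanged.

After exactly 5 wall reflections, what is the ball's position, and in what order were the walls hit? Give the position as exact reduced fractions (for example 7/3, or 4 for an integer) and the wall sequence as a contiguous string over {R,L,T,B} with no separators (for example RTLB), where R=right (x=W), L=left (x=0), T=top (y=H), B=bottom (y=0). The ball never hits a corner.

1. t=1/3 → L at (0,10/3); v=(3,1)
2. t=11/3 → R at (11,7); v=(-3,1)
3. t=1 → T at (8,8); v=(-3,-1)
4. t=8/3 → L at (0,16/3); v=(3,-1)
5. t=11/3 → R at (11,5/3); v=(-3,-1)

Final position: (11,5/3)
Wall sequence: LRTLR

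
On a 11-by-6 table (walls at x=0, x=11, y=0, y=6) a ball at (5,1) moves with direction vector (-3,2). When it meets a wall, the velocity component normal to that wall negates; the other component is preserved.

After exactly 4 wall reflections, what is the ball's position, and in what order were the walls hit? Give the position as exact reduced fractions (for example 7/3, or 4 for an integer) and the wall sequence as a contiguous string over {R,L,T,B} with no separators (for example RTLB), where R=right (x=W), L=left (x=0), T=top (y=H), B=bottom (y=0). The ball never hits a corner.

Final position: (21/2,0)
Wall sequence: LTRB

1. t=5/3 → L at (0,13/3); v=(3,2)
2. t=5/6 → T at (5/2,6); v=(3,-2)
3. t=17/6 → R at (11,1/3); v=(-3,-2)
4. t=1/6 → B at (21/2,0); v=(-3,2)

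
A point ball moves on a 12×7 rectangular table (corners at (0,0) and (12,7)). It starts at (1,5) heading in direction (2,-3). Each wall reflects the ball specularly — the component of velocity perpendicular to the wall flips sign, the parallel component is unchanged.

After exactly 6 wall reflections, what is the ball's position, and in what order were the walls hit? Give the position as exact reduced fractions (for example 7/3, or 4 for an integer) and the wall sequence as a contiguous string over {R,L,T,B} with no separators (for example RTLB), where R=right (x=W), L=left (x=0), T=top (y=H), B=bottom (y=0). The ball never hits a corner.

Final position: (1,0)
Wall sequence: BTRBTB

1. t=5/3 → B at (13/3,0); v=(2,3)
2. t=7/3 → T at (9,7); v=(2,-3)
3. t=3/2 → R at (12,5/2); v=(-2,-3)
4. t=5/6 → B at (31/3,0); v=(-2,3)
5. t=7/3 → T at (17/3,7); v=(-2,-3)
6. t=7/3 → B at (1,0); v=(-2,3)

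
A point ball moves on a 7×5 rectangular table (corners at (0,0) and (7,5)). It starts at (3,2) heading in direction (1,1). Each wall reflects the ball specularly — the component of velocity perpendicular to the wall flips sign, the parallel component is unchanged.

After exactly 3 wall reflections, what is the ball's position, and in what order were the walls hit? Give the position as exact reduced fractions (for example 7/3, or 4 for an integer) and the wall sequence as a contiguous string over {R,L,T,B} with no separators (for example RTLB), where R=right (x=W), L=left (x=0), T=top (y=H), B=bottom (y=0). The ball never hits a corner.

1. t=3 → T at (6,5); v=(1,-1)
2. t=1 → R at (7,4); v=(-1,-1)
3. t=4 → B at (3,0); v=(-1,1)

Final position: (3,0)
Wall sequence: TRB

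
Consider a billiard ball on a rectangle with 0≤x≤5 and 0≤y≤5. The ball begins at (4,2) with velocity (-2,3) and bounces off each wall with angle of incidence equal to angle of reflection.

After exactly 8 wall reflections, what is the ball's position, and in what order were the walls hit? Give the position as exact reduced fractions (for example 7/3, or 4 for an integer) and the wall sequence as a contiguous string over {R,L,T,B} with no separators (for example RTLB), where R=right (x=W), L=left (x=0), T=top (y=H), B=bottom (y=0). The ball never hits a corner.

1. t=1 → T at (2,5); v=(-2,-3)
2. t=1 → L at (0,2); v=(2,-3)
3. t=2/3 → B at (4/3,0); v=(2,3)
4. t=5/3 → T at (14/3,5); v=(2,-3)
5. t=1/6 → R at (5,9/2); v=(-2,-3)
6. t=3/2 → B at (2,0); v=(-2,3)
7. t=1 → L at (0,3); v=(2,3)
8. t=2/3 → T at (4/3,5); v=(2,-3)

Final position: (4/3,5)
Wall sequence: TLBTRBLT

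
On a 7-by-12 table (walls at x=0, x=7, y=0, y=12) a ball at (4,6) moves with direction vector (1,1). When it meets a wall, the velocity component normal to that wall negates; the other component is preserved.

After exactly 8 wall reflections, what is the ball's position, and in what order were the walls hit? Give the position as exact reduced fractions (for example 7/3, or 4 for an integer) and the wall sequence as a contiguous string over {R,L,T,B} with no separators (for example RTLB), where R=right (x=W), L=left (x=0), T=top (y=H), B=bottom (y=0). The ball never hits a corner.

Final position: (7,11)
Wall sequence: RTLRBLTR

1. t=3 → R at (7,9); v=(-1,1)
2. t=3 → T at (4,12); v=(-1,-1)
3. t=4 → L at (0,8); v=(1,-1)
4. t=7 → R at (7,1); v=(-1,-1)
5. t=1 → B at (6,0); v=(-1,1)
6. t=6 → L at (0,6); v=(1,1)
7. t=6 → T at (6,12); v=(1,-1)
8. t=1 → R at (7,11); v=(-1,-1)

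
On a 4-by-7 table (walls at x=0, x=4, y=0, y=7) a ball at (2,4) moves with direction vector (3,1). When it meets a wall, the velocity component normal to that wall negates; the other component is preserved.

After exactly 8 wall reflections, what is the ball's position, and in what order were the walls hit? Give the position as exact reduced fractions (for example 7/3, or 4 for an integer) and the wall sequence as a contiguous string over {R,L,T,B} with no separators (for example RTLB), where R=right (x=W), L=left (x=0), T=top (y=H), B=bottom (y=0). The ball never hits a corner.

Final position: (4,4/3)
Wall sequence: RLTRLRLR

1. t=2/3 → R at (4,14/3); v=(-3,1)
2. t=4/3 → L at (0,6); v=(3,1)
3. t=1 → T at (3,7); v=(3,-1)
4. t=1/3 → R at (4,20/3); v=(-3,-1)
5. t=4/3 → L at (0,16/3); v=(3,-1)
6. t=4/3 → R at (4,4); v=(-3,-1)
7. t=4/3 → L at (0,8/3); v=(3,-1)
8. t=4/3 → R at (4,4/3); v=(-3,-1)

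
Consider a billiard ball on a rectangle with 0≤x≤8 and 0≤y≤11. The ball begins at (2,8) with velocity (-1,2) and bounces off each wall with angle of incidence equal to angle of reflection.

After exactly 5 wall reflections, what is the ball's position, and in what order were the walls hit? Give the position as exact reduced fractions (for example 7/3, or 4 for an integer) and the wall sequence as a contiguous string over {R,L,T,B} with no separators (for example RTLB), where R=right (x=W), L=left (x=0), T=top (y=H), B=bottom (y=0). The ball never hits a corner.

1. t=3/2 → T at (1/2,11); v=(-1,-2)
2. t=1/2 → L at (0,10); v=(1,-2)
3. t=5 → B at (5,0); v=(1,2)
4. t=3 → R at (8,6); v=(-1,2)
5. t=5/2 → T at (11/2,11); v=(-1,-2)

Final position: (11/2,11)
Wall sequence: TLBRT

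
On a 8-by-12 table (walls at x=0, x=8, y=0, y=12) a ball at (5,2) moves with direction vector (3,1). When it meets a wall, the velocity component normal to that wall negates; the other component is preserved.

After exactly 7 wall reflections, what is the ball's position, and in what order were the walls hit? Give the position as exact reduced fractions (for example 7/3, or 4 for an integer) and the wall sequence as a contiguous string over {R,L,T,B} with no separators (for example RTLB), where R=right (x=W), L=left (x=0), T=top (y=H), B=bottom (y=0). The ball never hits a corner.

Final position: (0,23/3)
Wall sequence: RLRLTRL

1. t=1 → R at (8,3); v=(-3,1)
2. t=8/3 → L at (0,17/3); v=(3,1)
3. t=8/3 → R at (8,25/3); v=(-3,1)
4. t=8/3 → L at (0,11); v=(3,1)
5. t=1 → T at (3,12); v=(3,-1)
6. t=5/3 → R at (8,31/3); v=(-3,-1)
7. t=8/3 → L at (0,23/3); v=(3,-1)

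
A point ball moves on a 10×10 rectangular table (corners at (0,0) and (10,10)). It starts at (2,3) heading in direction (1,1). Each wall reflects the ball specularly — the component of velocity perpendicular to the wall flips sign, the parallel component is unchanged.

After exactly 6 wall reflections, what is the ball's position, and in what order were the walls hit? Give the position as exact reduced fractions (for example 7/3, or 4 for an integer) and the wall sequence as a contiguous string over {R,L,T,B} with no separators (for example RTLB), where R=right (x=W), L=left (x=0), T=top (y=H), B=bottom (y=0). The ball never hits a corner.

1. t=7 → T at (9,10); v=(1,-1)
2. t=1 → R at (10,9); v=(-1,-1)
3. t=9 → B at (1,0); v=(-1,1)
4. t=1 → L at (0,1); v=(1,1)
5. t=9 → T at (9,10); v=(1,-1)
6. t=1 → R at (10,9); v=(-1,-1)

Final position: (10,9)
Wall sequence: TRBLTR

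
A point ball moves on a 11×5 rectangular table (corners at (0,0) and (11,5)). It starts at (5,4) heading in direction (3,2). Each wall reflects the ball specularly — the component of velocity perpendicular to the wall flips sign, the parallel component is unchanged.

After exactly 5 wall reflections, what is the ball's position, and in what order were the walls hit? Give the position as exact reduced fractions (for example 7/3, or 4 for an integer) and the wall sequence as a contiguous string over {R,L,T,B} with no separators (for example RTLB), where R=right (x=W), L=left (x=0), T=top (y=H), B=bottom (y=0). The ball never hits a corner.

Final position: (0,14/3)
Wall sequence: TRBTL

1. t=1/2 → T at (13/2,5); v=(3,-2)
2. t=3/2 → R at (11,2); v=(-3,-2)
3. t=1 → B at (8,0); v=(-3,2)
4. t=5/2 → T at (1/2,5); v=(-3,-2)
5. t=1/6 → L at (0,14/3); v=(3,-2)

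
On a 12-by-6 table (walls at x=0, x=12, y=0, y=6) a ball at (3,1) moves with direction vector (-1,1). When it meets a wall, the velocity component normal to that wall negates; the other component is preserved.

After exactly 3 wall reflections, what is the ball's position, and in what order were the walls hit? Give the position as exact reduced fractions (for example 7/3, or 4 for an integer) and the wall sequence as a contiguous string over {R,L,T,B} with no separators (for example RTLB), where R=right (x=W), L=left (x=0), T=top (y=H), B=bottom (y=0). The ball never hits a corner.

Final position: (8,0)
Wall sequence: LTB

1. t=3 → L at (0,4); v=(1,1)
2. t=2 → T at (2,6); v=(1,-1)
3. t=6 → B at (8,0); v=(1,1)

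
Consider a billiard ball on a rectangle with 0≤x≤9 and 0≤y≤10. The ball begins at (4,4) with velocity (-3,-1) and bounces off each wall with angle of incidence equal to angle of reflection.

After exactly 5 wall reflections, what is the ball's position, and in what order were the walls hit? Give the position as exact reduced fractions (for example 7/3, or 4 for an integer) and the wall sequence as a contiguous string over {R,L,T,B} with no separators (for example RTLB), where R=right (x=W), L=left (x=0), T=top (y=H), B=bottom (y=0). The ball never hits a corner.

1. t=4/3 → L at (0,8/3); v=(3,-1)
2. t=8/3 → B at (8,0); v=(3,1)
3. t=1/3 → R at (9,1/3); v=(-3,1)
4. t=3 → L at (0,10/3); v=(3,1)
5. t=3 → R at (9,19/3); v=(-3,1)

Final position: (9,19/3)
Wall sequence: LBRLR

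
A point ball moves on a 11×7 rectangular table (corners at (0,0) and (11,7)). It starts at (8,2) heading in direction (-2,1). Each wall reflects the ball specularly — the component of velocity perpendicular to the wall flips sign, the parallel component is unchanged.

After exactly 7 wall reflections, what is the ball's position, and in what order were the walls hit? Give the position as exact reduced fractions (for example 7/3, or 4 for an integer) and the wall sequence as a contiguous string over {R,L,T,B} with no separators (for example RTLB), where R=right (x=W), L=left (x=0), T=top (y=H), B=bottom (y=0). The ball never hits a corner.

Final position: (11,11/2)
Wall sequence: LTRBLTR

1. t=4 → L at (0,6); v=(2,1)
2. t=1 → T at (2,7); v=(2,-1)
3. t=9/2 → R at (11,5/2); v=(-2,-1)
4. t=5/2 → B at (6,0); v=(-2,1)
5. t=3 → L at (0,3); v=(2,1)
6. t=4 → T at (8,7); v=(2,-1)
7. t=3/2 → R at (11,11/2); v=(-2,-1)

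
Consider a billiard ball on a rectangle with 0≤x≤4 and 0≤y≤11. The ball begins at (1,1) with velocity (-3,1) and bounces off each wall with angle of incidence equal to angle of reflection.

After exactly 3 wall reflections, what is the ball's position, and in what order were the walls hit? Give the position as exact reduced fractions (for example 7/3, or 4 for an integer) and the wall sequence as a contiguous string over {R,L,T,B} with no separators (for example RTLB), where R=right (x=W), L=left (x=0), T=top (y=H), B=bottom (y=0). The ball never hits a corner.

Final position: (0,4)
Wall sequence: LRL

1. t=1/3 → L at (0,4/3); v=(3,1)
2. t=4/3 → R at (4,8/3); v=(-3,1)
3. t=4/3 → L at (0,4); v=(3,1)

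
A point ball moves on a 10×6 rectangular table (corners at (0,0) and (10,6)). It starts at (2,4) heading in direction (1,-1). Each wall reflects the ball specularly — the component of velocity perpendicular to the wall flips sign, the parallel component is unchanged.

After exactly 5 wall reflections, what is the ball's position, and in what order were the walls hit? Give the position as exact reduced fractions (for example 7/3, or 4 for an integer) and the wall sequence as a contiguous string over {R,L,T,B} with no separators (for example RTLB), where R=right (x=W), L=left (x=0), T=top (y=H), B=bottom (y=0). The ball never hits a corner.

Final position: (0,2)
Wall sequence: BRTBL

1. t=4 → B at (6,0); v=(1,1)
2. t=4 → R at (10,4); v=(-1,1)
3. t=2 → T at (8,6); v=(-1,-1)
4. t=6 → B at (2,0); v=(-1,1)
5. t=2 → L at (0,2); v=(1,1)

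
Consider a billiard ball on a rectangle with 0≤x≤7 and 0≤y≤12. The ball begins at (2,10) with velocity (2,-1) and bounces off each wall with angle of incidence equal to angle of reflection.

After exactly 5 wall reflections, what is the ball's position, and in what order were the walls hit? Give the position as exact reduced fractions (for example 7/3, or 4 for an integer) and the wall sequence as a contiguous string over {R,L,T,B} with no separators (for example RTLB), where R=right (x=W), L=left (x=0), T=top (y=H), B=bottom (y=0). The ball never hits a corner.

Final position: (0,3)
Wall sequence: RLRBL

1. t=5/2 → R at (7,15/2); v=(-2,-1)
2. t=7/2 → L at (0,4); v=(2,-1)
3. t=7/2 → R at (7,1/2); v=(-2,-1)
4. t=1/2 → B at (6,0); v=(-2,1)
5. t=3 → L at (0,3); v=(2,1)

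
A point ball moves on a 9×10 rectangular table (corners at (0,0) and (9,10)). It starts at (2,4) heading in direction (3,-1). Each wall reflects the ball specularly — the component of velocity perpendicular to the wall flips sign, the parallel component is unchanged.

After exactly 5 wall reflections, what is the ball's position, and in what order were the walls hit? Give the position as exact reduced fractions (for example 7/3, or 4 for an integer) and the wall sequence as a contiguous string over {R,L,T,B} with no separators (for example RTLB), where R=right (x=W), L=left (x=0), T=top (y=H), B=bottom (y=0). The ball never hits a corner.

1. t=7/3 → R at (9,5/3); v=(-3,-1)
2. t=5/3 → B at (4,0); v=(-3,1)
3. t=4/3 → L at (0,4/3); v=(3,1)
4. t=3 → R at (9,13/3); v=(-3,1)
5. t=3 → L at (0,22/3); v=(3,1)

Final position: (0,22/3)
Wall sequence: RBLRL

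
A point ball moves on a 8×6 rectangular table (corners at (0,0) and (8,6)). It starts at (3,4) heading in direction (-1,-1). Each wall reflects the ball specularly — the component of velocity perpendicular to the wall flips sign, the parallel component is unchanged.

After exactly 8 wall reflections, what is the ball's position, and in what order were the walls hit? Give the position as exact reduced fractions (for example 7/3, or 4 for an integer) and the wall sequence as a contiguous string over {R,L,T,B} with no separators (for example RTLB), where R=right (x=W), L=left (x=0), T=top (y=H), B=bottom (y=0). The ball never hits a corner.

1. t=3 → L at (0,1); v=(1,-1)
2. t=1 → B at (1,0); v=(1,1)
3. t=6 → T at (7,6); v=(1,-1)
4. t=1 → R at (8,5); v=(-1,-1)
5. t=5 → B at (3,0); v=(-1,1)
6. t=3 → L at (0,3); v=(1,1)
7. t=3 → T at (3,6); v=(1,-1)
8. t=5 → R at (8,1); v=(-1,-1)

Final position: (8,1)
Wall sequence: LBTRBLTR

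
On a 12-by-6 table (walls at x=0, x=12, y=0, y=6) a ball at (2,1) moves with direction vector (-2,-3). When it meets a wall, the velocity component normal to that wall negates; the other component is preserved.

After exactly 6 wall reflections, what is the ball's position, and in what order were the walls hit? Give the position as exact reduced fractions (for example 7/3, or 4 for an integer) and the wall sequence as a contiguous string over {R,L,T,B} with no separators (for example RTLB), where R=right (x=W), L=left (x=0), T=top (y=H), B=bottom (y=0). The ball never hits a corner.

1. t=1/3 → B at (4/3,0); v=(-2,3)
2. t=2/3 → L at (0,2); v=(2,3)
3. t=4/3 → T at (8/3,6); v=(2,-3)
4. t=2 → B at (20/3,0); v=(2,3)
5. t=2 → T at (32/3,6); v=(2,-3)
6. t=2/3 → R at (12,4); v=(-2,-3)

Final position: (12,4)
Wall sequence: BLTBTR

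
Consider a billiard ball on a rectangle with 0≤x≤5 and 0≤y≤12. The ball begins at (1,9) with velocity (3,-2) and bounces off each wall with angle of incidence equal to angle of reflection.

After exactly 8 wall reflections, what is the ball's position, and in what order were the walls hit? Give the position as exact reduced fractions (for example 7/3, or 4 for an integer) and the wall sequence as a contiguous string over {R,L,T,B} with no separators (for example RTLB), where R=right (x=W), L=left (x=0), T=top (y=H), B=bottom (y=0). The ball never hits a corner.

Final position: (5/2,12)
Wall sequence: RLBRLRLT

1. t=4/3 → R at (5,19/3); v=(-3,-2)
2. t=5/3 → L at (0,3); v=(3,-2)
3. t=3/2 → B at (9/2,0); v=(3,2)
4. t=1/6 → R at (5,1/3); v=(-3,2)
5. t=5/3 → L at (0,11/3); v=(3,2)
6. t=5/3 → R at (5,7); v=(-3,2)
7. t=5/3 → L at (0,31/3); v=(3,2)
8. t=5/6 → T at (5/2,12); v=(3,-2)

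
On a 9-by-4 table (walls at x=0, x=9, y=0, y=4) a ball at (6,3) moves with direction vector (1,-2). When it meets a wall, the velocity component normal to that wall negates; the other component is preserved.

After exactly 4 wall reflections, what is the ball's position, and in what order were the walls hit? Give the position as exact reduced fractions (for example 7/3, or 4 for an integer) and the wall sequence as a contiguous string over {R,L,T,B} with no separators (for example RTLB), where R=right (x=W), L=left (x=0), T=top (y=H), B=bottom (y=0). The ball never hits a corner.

Final position: (13/2,0)
Wall sequence: BRTB

1. t=3/2 → B at (15/2,0); v=(1,2)
2. t=3/2 → R at (9,3); v=(-1,2)
3. t=1/2 → T at (17/2,4); v=(-1,-2)
4. t=2 → B at (13/2,0); v=(-1,2)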